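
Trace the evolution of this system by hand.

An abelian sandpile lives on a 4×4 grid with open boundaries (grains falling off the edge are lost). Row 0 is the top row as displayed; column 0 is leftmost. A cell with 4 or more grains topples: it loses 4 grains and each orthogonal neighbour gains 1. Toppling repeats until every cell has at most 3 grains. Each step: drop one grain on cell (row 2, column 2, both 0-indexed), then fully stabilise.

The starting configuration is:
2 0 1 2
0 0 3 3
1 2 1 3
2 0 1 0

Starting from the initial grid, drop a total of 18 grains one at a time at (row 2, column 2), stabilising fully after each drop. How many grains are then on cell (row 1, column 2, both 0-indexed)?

step 0: 2 0 1 2
0 0 3 3
1 2 1 3
2 0 1 0
step 1: 2 0 1 2
0 0 3 3
1 2 2 3
2 0 1 0
step 2: 2 0 1 2
0 0 3 3
1 2 3 3
2 0 1 0
step 3: 2 0 2 3
0 1 1 1
1 3 2 1
2 0 2 1
step 4: 2 0 2 3
0 1 1 1
1 3 3 1
2 0 2 1
step 5: 2 0 2 3
0 2 2 1
2 0 1 2
2 1 3 1
step 6: 2 0 2 3
0 2 2 1
2 0 2 2
2 1 3 1
step 7: 2 0 2 3
0 2 2 1
2 0 3 2
2 1 3 1
step 8: 2 0 2 3
0 2 3 1
2 1 1 3
2 2 0 2
step 9: 2 0 2 3
0 2 3 1
2 1 2 3
2 2 0 2
step 10: 2 0 2 3
0 2 3 1
2 1 3 3
2 2 0 2
step 11: 2 0 3 3
0 3 0 3
2 2 2 0
2 2 1 3
step 12: 2 0 3 3
0 3 0 3
2 2 3 0
2 2 1 3
step 13: 2 0 3 3
0 3 1 3
2 3 0 1
2 2 2 3
step 14: 2 0 3 3
0 3 1 3
2 3 1 1
2 2 2 3
step 15: 2 0 3 3
0 3 1 3
2 3 2 1
2 2 2 3
step 16: 2 0 3 3
0 3 1 3
2 3 3 1
2 2 2 3
step 17: 2 1 3 3
1 0 3 3
3 1 1 2
2 3 3 3
step 18: 2 1 3 3
1 0 3 3
3 1 2 2
2 3 3 3

3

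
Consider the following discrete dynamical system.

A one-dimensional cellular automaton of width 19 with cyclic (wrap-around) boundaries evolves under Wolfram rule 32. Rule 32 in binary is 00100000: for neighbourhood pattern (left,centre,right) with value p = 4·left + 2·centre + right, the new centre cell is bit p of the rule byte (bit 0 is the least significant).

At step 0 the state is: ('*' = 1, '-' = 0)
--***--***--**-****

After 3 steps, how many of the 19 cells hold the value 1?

0

step 0: --***--***--**-****
step 1: --------------*----
step 2: -------------------
step 3: -------------------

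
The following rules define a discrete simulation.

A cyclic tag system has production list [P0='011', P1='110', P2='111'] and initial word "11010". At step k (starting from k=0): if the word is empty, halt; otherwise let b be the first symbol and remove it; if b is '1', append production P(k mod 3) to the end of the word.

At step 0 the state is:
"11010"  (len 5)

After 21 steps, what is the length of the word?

26

[0] "11010"  (len 5)
[1] "1010011"  (len 7)
[2] "010011110"  (len 9)
[3] "10011110"  (len 8)
[4] "0011110011"  (len 10)
[5] "011110011"  (len 9)
[6] "11110011"  (len 8)
[7] "1110011011"  (len 10)
[8] "110011011110"  (len 12)
[9] "10011011110111"  (len 14)
[10] "0011011110111011"  (len 16)
[11] "011011110111011"  (len 15)
[12] "11011110111011"  (len 14)
[13] "1011110111011011"  (len 16)
[14] "011110111011011110"  (len 18)
[15] "11110111011011110"  (len 17)
[16] "1110111011011110011"  (len 19)
[17] "110111011011110011110"  (len 21)
[18] "10111011011110011110111"  (len 23)
[19] "0111011011110011110111011"  (len 25)
[20] "111011011110011110111011"  (len 24)
[21] "11011011110011110111011111"  (len 26)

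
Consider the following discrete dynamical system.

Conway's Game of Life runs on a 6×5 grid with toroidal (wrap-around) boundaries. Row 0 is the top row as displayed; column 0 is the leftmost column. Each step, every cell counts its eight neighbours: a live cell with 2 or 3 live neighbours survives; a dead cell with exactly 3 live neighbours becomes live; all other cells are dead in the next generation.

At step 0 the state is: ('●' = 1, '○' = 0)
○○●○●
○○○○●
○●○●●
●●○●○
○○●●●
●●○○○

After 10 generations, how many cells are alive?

k=0  ○○●○●
○○○○●
○●○●●
●●○●○
○○●●●
●●○○○
k=1  ○●○●●
○○●○●
○●○●○
○●○○○
○○○●○
●●○○○
k=2  ○●○●●
○●○○●
●●○●○
○○○○○
●●●○○
●●○●○
k=3  ○●○●○
○●○○○
●●●○●
○○○○●
●○●○●
○○○●○
k=4  ○○○○○
○○○●●
○●●●●
○○●○○
●○○○●
●●○●○
k=5  ●○●●○
●○○○●
●●○○●
○○●○○
●○●●●
●●○○○
k=6  ○○●●○
○○●○○
○●○●●
○○●○○
●○●●●
○○○○○
k=7  ○○●●○
○●○○●
○●○●○
○○○○○
○●●●●
○●○○○
k=8  ●●●●○
●●○○●
●○●○○
●●○○●
●●●●○
●●○○●
k=9  ○○○●○
○○○○○
○○●●○
○○○○○
○○○●○
○○○○○
k=10  ○○○○○
○○●●○
○○○○○
○○●●○
○○○○○
○○○○○

4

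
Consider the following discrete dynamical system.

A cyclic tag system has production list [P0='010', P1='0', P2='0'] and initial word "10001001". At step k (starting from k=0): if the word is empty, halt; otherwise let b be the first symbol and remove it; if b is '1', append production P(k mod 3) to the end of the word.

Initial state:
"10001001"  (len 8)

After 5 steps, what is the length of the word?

gen 0: "10001001"  (len 8)
gen 1: "0001001010"  (len 10)
gen 2: "001001010"  (len 9)
gen 3: "01001010"  (len 8)
gen 4: "1001010"  (len 7)
gen 5: "0010100"  (len 7)

7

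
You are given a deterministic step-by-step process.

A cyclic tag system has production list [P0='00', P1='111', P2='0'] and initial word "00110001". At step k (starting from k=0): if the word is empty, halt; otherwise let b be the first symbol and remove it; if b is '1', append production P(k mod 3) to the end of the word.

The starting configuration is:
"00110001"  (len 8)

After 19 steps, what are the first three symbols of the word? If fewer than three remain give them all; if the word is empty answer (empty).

gen 0: "00110001"  (len 8)
gen 1: "0110001"  (len 7)
gen 2: "110001"  (len 6)
gen 3: "100010"  (len 6)
gen 4: "0001000"  (len 7)
gen 5: "001000"  (len 6)
gen 6: "01000"  (len 5)
gen 7: "1000"  (len 4)
gen 8: "000111"  (len 6)
gen 9: "00111"  (len 5)
gen 10: "0111"  (len 4)
gen 11: "111"  (len 3)
gen 12: "110"  (len 3)
gen 13: "1000"  (len 4)
gen 14: "000111"  (len 6)
gen 15: "00111"  (len 5)
gen 16: "0111"  (len 4)
gen 17: "111"  (len 3)
gen 18: "110"  (len 3)
gen 19: "1000"  (len 4)

100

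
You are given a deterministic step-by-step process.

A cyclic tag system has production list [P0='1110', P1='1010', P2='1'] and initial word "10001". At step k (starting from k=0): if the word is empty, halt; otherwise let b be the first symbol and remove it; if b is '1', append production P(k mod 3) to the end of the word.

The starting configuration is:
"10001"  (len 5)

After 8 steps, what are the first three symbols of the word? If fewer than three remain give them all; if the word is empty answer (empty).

gen 0: "10001"  (len 5)
gen 1: "00011110"  (len 8)
gen 2: "0011110"  (len 7)
gen 3: "011110"  (len 6)
gen 4: "11110"  (len 5)
gen 5: "11101010"  (len 8)
gen 6: "11010101"  (len 8)
gen 7: "10101011110"  (len 11)
gen 8: "01010111101010"  (len 14)

010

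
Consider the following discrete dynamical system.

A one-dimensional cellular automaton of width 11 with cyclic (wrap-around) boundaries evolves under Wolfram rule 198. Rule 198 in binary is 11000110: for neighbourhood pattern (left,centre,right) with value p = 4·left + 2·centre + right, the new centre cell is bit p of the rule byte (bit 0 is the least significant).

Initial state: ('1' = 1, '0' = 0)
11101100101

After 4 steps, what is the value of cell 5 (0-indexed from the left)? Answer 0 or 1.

[0] 11101100101
[1] 11100101100
[2] 01101100101
[3] 00100101101
[4] 01101100101

1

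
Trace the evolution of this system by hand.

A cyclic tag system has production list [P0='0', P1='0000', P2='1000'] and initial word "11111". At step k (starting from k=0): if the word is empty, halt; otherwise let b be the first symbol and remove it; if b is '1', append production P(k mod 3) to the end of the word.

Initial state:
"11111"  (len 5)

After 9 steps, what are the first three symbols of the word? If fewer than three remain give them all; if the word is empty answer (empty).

010

gen 0: "11111"  (len 5)
gen 1: "11110"  (len 5)
gen 2: "11100000"  (len 8)
gen 3: "11000001000"  (len 11)
gen 4: "10000010000"  (len 11)
gen 5: "00000100000000"  (len 14)
gen 6: "0000100000000"  (len 13)
gen 7: "000100000000"  (len 12)
gen 8: "00100000000"  (len 11)
gen 9: "0100000000"  (len 10)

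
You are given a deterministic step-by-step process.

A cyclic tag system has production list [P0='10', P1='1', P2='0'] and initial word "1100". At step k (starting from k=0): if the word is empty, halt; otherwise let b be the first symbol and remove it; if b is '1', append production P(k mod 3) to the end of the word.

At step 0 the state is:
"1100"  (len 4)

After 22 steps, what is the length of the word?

step 0: "1100"  (len 4)
step 1: "10010"  (len 5)
step 2: "00101"  (len 5)
step 3: "0101"  (len 4)
step 4: "101"  (len 3)
step 5: "011"  (len 3)
step 6: "11"  (len 2)
step 7: "110"  (len 3)
step 8: "101"  (len 3)
step 9: "010"  (len 3)
step 10: "10"  (len 2)
step 11: "01"  (len 2)
step 12: "1"  (len 1)
step 13: "10"  (len 2)
step 14: "01"  (len 2)
step 15: "1"  (len 1)
step 16: "10"  (len 2)
step 17: "01"  (len 2)
step 18: "1"  (len 1)
step 19: "10"  (len 2)
step 20: "01"  (len 2)
step 21: "1"  (len 1)
step 22: "10"  (len 2)

2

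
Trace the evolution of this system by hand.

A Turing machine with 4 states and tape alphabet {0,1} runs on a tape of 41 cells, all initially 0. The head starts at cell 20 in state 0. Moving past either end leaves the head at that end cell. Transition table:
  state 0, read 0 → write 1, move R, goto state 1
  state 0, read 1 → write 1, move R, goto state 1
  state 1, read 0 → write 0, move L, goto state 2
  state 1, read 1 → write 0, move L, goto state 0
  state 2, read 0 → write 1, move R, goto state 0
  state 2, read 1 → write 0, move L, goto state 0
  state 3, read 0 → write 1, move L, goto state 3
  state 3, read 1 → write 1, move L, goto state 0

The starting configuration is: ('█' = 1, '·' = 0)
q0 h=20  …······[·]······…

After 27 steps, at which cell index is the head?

11

step 0: q0 h=20  …······[·]······…
step 1: q1 h=21  …·····█[·]······…
step 2: q2 h=20  …······[█]······…
step 3: q0 h=19  …······[·]······…
step 4: q1 h=20  …·····█[·]······…
step 5: q2 h=19  …······[█]······…
step 6: q0 h=18  …······[·]······…
step 7: q1 h=19  …·····█[·]······…
step 8: q2 h=18  …······[█]······…
step 9: q0 h=17  …······[·]······…
step 10: q1 h=18  …·····█[·]······…
step 11: q2 h=17  …······[█]······…
step 12: q0 h=16  …······[·]······…
step 13: q1 h=17  …·····█[·]······…
step 14: q2 h=16  …······[█]······…
step 15: q0 h=15  …······[·]······…
step 16: q1 h=16  …·····█[·]······…
step 17: q2 h=15  …······[█]······…
step 18: q0 h=14  …······[·]······…
step 19: q1 h=15  …·····█[·]······…
step 20: q2 h=14  …······[█]······…
step 21: q0 h=13  …······[·]······…
step 22: q1 h=14  …·····█[·]······…
step 23: q2 h=13  …······[█]······…
step 24: q0 h=12  …······[·]······…
step 25: q1 h=13  …·····█[·]······…
step 26: q2 h=12  …······[█]······…
step 27: q0 h=11  …······[·]······…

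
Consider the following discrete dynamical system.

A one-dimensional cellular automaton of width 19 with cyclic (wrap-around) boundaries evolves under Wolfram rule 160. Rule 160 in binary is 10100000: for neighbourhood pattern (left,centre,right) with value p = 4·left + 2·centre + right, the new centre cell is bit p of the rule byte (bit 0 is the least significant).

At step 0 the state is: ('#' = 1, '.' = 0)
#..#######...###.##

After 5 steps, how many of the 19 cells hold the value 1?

0

0) #..#######...###.##
1) ....#####.....#.#.#
2) .....###.......#.#.
3) ......#.........#..
4) ...................
5) ...................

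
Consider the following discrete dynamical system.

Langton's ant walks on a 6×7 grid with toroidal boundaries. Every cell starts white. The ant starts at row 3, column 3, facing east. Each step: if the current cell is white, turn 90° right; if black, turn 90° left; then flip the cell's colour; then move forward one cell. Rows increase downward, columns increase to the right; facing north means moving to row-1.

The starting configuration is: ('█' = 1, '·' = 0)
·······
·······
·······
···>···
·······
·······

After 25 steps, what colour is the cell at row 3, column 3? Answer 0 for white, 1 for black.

0

gen 0: ·······
·······
·······
···>···
·······
·······
gen 1: ·······
·······
·······
···█···
···v···
·······
gen 2: ·······
·······
·······
···█···
··<█···
·······
gen 3: ·······
·······
·······
··^█···
··██···
·······
gen 4: ·······
·······
·······
··█>···
··██···
·······
gen 5: ·······
·······
···^···
··█····
··██···
·······
gen 6: ·······
·······
···█>··
··█····
··██···
·······
gen 7: ·······
·······
···██··
··█·v··
··██···
·······
gen 8: ·······
·······
···██··
··█<█··
··██···
·······
gen 9: ·······
·······
···^█··
··███··
··██···
·······
gen 10: ·······
·······
··<·█··
··███··
··██···
·······
gen 11: ·······
··^····
··█·█··
··███··
··██···
·······
gen 12: ·······
··█>···
··█·█··
··███··
··██···
·······
gen 13: ·······
··██···
··█v█··
··███··
··██···
·······
gen 14: ·······
··██···
··<██··
··███··
··██···
·······
gen 15: ·······
··██···
···██··
··v██··
··██···
·······
gen 16: ·······
··██···
···██··
···>█··
··██···
·······
gen 17: ·······
··██···
···^█··
····█··
··██···
·······
gen 18: ·······
··██···
··<·█··
····█··
··██···
·······
gen 19: ·······
··^█···
··█·█··
····█··
··██···
·······
gen 20: ·······
·<·█···
··█·█··
····█··
··██···
·······
gen 21: ·^·····
·█·█···
··█·█··
····█··
··██···
·······
gen 22: ·█>····
·█·█···
··█·█··
····█··
··██···
·······
gen 23: ·██····
·█v█···
··█·█··
····█··
··██···
·······
gen 24: ·██····
·<██···
··█·█··
····█··
··██···
·······
gen 25: ·██····
··██···
·v█·█··
····█··
··██···
·······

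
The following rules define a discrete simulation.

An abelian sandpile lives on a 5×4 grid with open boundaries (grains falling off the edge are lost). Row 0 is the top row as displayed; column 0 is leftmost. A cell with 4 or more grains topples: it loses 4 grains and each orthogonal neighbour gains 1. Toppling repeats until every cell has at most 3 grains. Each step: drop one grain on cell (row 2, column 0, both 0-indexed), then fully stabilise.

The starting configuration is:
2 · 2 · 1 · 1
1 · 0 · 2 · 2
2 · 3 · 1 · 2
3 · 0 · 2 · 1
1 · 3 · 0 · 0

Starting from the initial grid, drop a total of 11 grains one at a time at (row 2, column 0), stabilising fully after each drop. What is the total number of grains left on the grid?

34

k=0  2 · 2 · 1 · 1
1 · 0 · 2 · 2
2 · 3 · 1 · 2
3 · 0 · 2 · 1
1 · 3 · 0 · 0
k=1  2 · 2 · 1 · 1
1 · 0 · 2 · 2
3 · 3 · 1 · 2
3 · 0 · 2 · 1
1 · 3 · 0 · 0
k=2  2 · 2 · 1 · 1
2 · 1 · 2 · 2
2 · 0 · 2 · 2
0 · 2 · 2 · 1
2 · 3 · 0 · 0
k=3  2 · 2 · 1 · 1
2 · 1 · 2 · 2
3 · 0 · 2 · 2
0 · 2 · 2 · 1
2 · 3 · 0 · 0
k=4  2 · 2 · 1 · 1
3 · 1 · 2 · 2
0 · 1 · 2 · 2
1 · 2 · 2 · 1
2 · 3 · 0 · 0
k=5  2 · 2 · 1 · 1
3 · 1 · 2 · 2
1 · 1 · 2 · 2
1 · 2 · 2 · 1
2 · 3 · 0 · 0
k=6  2 · 2 · 1 · 1
3 · 1 · 2 · 2
2 · 1 · 2 · 2
1 · 2 · 2 · 1
2 · 3 · 0 · 0
k=7  2 · 2 · 1 · 1
3 · 1 · 2 · 2
3 · 1 · 2 · 2
1 · 2 · 2 · 1
2 · 3 · 0 · 0
k=8  3 · 2 · 1 · 1
0 · 2 · 2 · 2
1 · 2 · 2 · 2
2 · 2 · 2 · 1
2 · 3 · 0 · 0
k=9  3 · 2 · 1 · 1
0 · 2 · 2 · 2
2 · 2 · 2 · 2
2 · 2 · 2 · 1
2 · 3 · 0 · 0
k=10  3 · 2 · 1 · 1
0 · 2 · 2 · 2
3 · 2 · 2 · 2
2 · 2 · 2 · 1
2 · 3 · 0 · 0
k=11  3 · 2 · 1 · 1
1 · 2 · 2 · 2
0 · 3 · 2 · 2
3 · 2 · 2 · 1
2 · 3 · 0 · 0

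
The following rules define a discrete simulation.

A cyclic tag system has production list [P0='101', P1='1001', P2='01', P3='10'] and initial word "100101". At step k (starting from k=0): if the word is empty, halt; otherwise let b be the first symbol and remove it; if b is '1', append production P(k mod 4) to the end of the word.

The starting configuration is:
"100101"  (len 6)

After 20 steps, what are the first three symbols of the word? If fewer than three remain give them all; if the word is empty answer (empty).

t=0: "100101"  (len 6)
t=1: "00101101"  (len 8)
t=2: "0101101"  (len 7)
t=3: "101101"  (len 6)
t=4: "0110110"  (len 7)
t=5: "110110"  (len 6)
t=6: "101101001"  (len 9)
t=7: "0110100101"  (len 10)
t=8: "110100101"  (len 9)
t=9: "10100101101"  (len 11)
t=10: "01001011011001"  (len 14)
t=11: "1001011011001"  (len 13)
t=12: "00101101100110"  (len 14)
t=13: "0101101100110"  (len 13)
t=14: "101101100110"  (len 12)
t=15: "0110110011001"  (len 13)
t=16: "110110011001"  (len 12)
t=17: "10110011001101"  (len 14)
t=18: "01100110011011001"  (len 17)
t=19: "1100110011011001"  (len 16)
t=20: "10011001101100110"  (len 17)

100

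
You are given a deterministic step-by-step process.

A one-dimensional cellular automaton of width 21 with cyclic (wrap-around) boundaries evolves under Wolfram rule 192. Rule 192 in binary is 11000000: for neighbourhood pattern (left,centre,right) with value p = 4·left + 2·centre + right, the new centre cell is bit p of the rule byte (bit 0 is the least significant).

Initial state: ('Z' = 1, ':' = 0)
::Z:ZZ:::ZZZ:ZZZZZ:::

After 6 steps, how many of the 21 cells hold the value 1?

0

step 0: ::Z:ZZ:::ZZZ:ZZZZZ:::
step 1: :::::Z::::ZZ::ZZZZ:::
step 2: :::::::::::Z:::ZZZ:::
step 3: ::::::::::::::::ZZ:::
step 4: :::::::::::::::::Z:::
step 5: :::::::::::::::::::::
step 6: :::::::::::::::::::::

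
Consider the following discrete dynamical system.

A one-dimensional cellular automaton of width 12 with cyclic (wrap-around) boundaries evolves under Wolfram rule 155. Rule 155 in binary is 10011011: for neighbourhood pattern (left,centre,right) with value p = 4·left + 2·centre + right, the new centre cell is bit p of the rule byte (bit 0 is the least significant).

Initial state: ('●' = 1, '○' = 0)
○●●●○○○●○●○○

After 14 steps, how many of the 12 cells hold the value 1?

k=0  ○●●●○○○●○●○○
k=1  ●●●○●●●○○○●●
k=2  ●●○○●●○●●●●●
k=3  ●○●●●○○●●●●●
k=4  ○○●●○●●●●●●●
k=5  ●●●○○●●●●●●○
k=6  ●●○●●●●●●●○○
k=7  ●○○●●●●●●○●●
k=8  ○●●●●●●●○○●●
k=9  ○●●●●●●○●●●○
k=10  ●●●●●●○○●●○●
k=11  ●●●●●○●●●○○●
k=12  ●●●●○○●●○●●●
k=13  ●●●○●●●○○●●●
k=14  ●●○○●●○●●●●●

9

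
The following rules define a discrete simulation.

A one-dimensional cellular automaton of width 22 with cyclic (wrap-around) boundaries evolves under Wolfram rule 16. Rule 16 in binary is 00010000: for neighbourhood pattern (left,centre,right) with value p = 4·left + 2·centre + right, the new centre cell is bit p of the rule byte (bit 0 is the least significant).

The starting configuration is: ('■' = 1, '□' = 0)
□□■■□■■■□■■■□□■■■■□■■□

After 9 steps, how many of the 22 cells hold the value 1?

k=0  □□■■□■■■□■■■□□■■■■□■■□
k=1  □□□□□□□□□□□□■□□□□□□□□■
k=2  ■□□□□□□□□□□□□■□□□□□□□□
k=3  □■□□□□□□□□□□□□■□□□□□□□
k=4  □□■□□□□□□□□□□□□■□□□□□□
k=5  □□□■□□□□□□□□□□□□■□□□□□
k=6  □□□□■□□□□□□□□□□□□■□□□□
k=7  □□□□□■□□□□□□□□□□□□■□□□
k=8  □□□□□□■□□□□□□□□□□□□■□□
k=9  □□□□□□□■□□□□□□□□□□□□■□

2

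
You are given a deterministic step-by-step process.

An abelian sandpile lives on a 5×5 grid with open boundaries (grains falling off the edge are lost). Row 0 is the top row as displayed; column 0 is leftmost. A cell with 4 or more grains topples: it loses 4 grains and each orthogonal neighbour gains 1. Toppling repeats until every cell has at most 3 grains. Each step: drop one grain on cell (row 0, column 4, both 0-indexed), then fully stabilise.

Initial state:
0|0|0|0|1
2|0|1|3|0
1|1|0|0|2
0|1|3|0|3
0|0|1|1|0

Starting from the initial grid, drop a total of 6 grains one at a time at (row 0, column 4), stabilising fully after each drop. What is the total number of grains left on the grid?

24

k=0  0|0|0|0|1
2|0|1|3|0
1|1|0|0|2
0|1|3|0|3
0|0|1|1|0
k=1  0|0|0|0|2
2|0|1|3|0
1|1|0|0|2
0|1|3|0|3
0|0|1|1|0
k=2  0|0|0|0|3
2|0|1|3|0
1|1|0|0|2
0|1|3|0|3
0|0|1|1|0
k=3  0|0|0|1|0
2|0|1|3|1
1|1|0|0|2
0|1|3|0|3
0|0|1|1|0
k=4  0|0|0|1|1
2|0|1|3|1
1|1|0|0|2
0|1|3|0|3
0|0|1|1|0
k=5  0|0|0|1|2
2|0|1|3|1
1|1|0|0|2
0|1|3|0|3
0|0|1|1|0
k=6  0|0|0|1|3
2|0|1|3|1
1|1|0|0|2
0|1|3|0|3
0|0|1|1|0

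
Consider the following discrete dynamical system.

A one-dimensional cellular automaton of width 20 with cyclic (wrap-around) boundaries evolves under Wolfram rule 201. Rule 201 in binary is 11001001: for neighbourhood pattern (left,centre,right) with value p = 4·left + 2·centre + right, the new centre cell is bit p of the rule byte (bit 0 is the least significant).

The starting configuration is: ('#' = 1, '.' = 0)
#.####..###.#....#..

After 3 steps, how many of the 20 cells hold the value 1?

t=0: #.####..###.#....#..
t=1: ..####..###...##....
t=2: #.####..###.#.##.###
t=3: #.####..###...##.###

13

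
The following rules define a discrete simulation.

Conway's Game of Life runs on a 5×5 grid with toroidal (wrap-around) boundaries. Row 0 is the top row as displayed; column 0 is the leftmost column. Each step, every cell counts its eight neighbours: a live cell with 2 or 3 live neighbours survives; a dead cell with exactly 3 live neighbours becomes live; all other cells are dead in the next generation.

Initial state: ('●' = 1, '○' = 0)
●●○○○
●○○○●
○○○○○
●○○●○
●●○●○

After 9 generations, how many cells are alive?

k=0  ●●○○○
●○○○●
○○○○○
●○○●○
●●○●○
k=1  ○○●○○
●●○○●
●○○○○
●●●○○
○○○○○
k=2  ●●○○○
●●○○●
○○●○○
●●○○○
○○●○○
k=3  ○○●○●
○○●○●
○○●○●
○●●○○
○○●○○
k=4  ○●●○○
●●●○●
●○●○○
○●●○○
○○●○○
k=5  ○○○○○
○○○○●
○○○○●
○○●●○
○○○●○
k=6  ○○○○○
○○○○○
○○○○●
○○●●●
○○●●○
k=7  ○○○○○
○○○○○
○○○○●
○○●○●
○○●○●
k=8  ○○○○○
○○○○○
○○○●○
●○○○●
○○○○○
k=9  ○○○○○
○○○○○
○○○○●
○○○○●
○○○○○

2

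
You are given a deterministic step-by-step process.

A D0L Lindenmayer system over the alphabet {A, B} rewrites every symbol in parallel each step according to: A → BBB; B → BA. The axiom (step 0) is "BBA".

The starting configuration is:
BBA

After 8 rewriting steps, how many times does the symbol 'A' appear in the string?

step 0: BBA
step 1: BABABBB
step 2: BABBBBABBBBABABA
step 3: BABBBBABABABABBBBABABABABBBBABBBBABBB
step 4: BABBBBABABABABBBBABBBBABBBBABBBBABABABABBBBABBBBABBBBABBBBABABABABBBBABABABABBBBABABA
step 5: BABBBBABABABABBBBABBBBABBBBABBBBABABABABBBBABABABABBBBABAB…BBABBBBABBBBABABABABBBBABBBBABBBBABBBBABABABABBBBABBBBABBB  (len 196)
step 6: BABBBBABABABABBBBABBBBABBBBABBBBABABABABBBBABABABABBBBABAB…ABBBBABABABABBBBABBBBABBBBABBBBABABABABBBBABABABABBBBABABA  (len 451)
step 7: BABBBBABABABABBBBABBBBABBBBABBBBABABABABBBBABABABABBBBABAB…BBABBBBABBBBABABABABBBBABBBBABBBBABBBBABABABABBBBABBBBABBB  (len 1039)
step 8: BABBBBABABABABBBBABBBBABBBBABBBBABABABABBBBABABABABBBBABAB…ABBBBABABABABBBBABBBBABBBBABBBBABABABABBBBABABABABBBBABABA  (len 2392)

725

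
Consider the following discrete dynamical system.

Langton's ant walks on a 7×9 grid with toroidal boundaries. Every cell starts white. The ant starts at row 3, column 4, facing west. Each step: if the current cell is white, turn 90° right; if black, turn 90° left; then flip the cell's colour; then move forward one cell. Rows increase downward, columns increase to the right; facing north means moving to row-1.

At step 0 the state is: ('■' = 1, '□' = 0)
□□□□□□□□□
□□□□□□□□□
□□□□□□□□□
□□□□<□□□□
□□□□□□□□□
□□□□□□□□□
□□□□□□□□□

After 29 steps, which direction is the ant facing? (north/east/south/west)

north

k=0  □□□□□□□□□
□□□□□□□□□
□□□□□□□□□
□□□□<□□□□
□□□□□□□□□
□□□□□□□□□
□□□□□□□□□
k=1  □□□□□□□□□
□□□□□□□□□
□□□□^□□□□
□□□□■□□□□
□□□□□□□□□
□□□□□□□□□
□□□□□□□□□
k=2  □□□□□□□□□
□□□□□□□□□
□□□□■>□□□
□□□□■□□□□
□□□□□□□□□
□□□□□□□□□
□□□□□□□□□
k=3  □□□□□□□□□
□□□□□□□□□
□□□□■■□□□
□□□□■v□□□
□□□□□□□□□
□□□□□□□□□
□□□□□□□□□
k=4  □□□□□□□□□
□□□□□□□□□
□□□□■■□□□
□□□□<■□□□
□□□□□□□□□
□□□□□□□□□
□□□□□□□□□
k=5  □□□□□□□□□
□□□□□□□□□
□□□□■■□□□
□□□□□■□□□
□□□□v□□□□
□□□□□□□□□
□□□□□□□□□
k=6  □□□□□□□□□
□□□□□□□□□
□□□□■■□□□
□□□□□■□□□
□□□<■□□□□
□□□□□□□□□
□□□□□□□□□
k=7  □□□□□□□□□
□□□□□□□□□
□□□□■■□□□
□□□^□■□□□
□□□■■□□□□
□□□□□□□□□
□□□□□□□□□
k=8  □□□□□□□□□
□□□□□□□□□
□□□□■■□□□
□□□■>■□□□
□□□■■□□□□
□□□□□□□□□
□□□□□□□□□
k=9  □□□□□□□□□
□□□□□□□□□
□□□□■■□□□
□□□■■■□□□
□□□■v□□□□
□□□□□□□□□
□□□□□□□□□
k=10  □□□□□□□□□
□□□□□□□□□
□□□□■■□□□
□□□■■■□□□
□□□■□>□□□
□□□□□□□□□
□□□□□□□□□
k=11  □□□□□□□□□
□□□□□□□□□
□□□□■■□□□
□□□■■■□□□
□□□■□■□□□
□□□□□v□□□
□□□□□□□□□
k=12  □□□□□□□□□
□□□□□□□□□
□□□□■■□□□
□□□■■■□□□
□□□■□■□□□
□□□□<■□□□
□□□□□□□□□
k=13  □□□□□□□□□
□□□□□□□□□
□□□□■■□□□
□□□■■■□□□
□□□■^■□□□
□□□□■■□□□
□□□□□□□□□
k=14  □□□□□□□□□
□□□□□□□□□
□□□□■■□□□
□□□■■■□□□
□□□■■>□□□
□□□□■■□□□
□□□□□□□□□
k=15  □□□□□□□□□
□□□□□□□□□
□□□□■■□□□
□□□■■^□□□
□□□■■□□□□
□□□□■■□□□
□□□□□□□□□
k=16  □□□□□□□□□
□□□□□□□□□
□□□□■■□□□
□□□■<□□□□
□□□■■□□□□
□□□□■■□□□
□□□□□□□□□
k=17  □□□□□□□□□
□□□□□□□□□
□□□□■■□□□
□□□■□□□□□
□□□■v□□□□
□□□□■■□□□
□□□□□□□□□
k=18  □□□□□□□□□
□□□□□□□□□
□□□□■■□□□
□□□■□□□□□
□□□■□>□□□
□□□□■■□□□
□□□□□□□□□
k=19  □□□□□□□□□
□□□□□□□□□
□□□□■■□□□
□□□■□□□□□
□□□■□■□□□
□□□□■v□□□
□□□□□□□□□
k=20  □□□□□□□□□
□□□□□□□□□
□□□□■■□□□
□□□■□□□□□
□□□■□■□□□
□□□□■□>□□
□□□□□□□□□
k=21  □□□□□□□□□
□□□□□□□□□
□□□□■■□□□
□□□■□□□□□
□□□■□■□□□
□□□□■□■□□
□□□□□□v□□
k=22  □□□□□□□□□
□□□□□□□□□
□□□□■■□□□
□□□■□□□□□
□□□■□■□□□
□□□□■□■□□
□□□□□<■□□
k=23  □□□□□□□□□
□□□□□□□□□
□□□□■■□□□
□□□■□□□□□
□□□■□■□□□
□□□□■^■□□
□□□□□■■□□
k=24  □□□□□□□□□
□□□□□□□□□
□□□□■■□□□
□□□■□□□□□
□□□■□■□□□
□□□□■■>□□
□□□□□■■□□
k=25  □□□□□□□□□
□□□□□□□□□
□□□□■■□□□
□□□■□□□□□
□□□■□■^□□
□□□□■■□□□
□□□□□■■□□
k=26  □□□□□□□□□
□□□□□□□□□
□□□□■■□□□
□□□■□□□□□
□□□■□■■>□
□□□□■■□□□
□□□□□■■□□
k=27  □□□□□□□□□
□□□□□□□□□
□□□□■■□□□
□□□■□□□□□
□□□■□■■■□
□□□□■■□v□
□□□□□■■□□
k=28  □□□□□□□□□
□□□□□□□□□
□□□□■■□□□
□□□■□□□□□
□□□■□■■■□
□□□□■■<■□
□□□□□■■□□
k=29  □□□□□□□□□
□□□□□□□□□
□□□□■■□□□
□□□■□□□□□
□□□■□■^■□
□□□□■■■■□
□□□□□■■□□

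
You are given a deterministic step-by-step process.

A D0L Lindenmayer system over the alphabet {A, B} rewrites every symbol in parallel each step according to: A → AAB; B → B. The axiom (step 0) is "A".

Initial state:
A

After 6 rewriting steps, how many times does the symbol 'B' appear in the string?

63

k=0  A
k=1  AAB
k=2  AABAABB
k=3  AABAABBAABAABBB
k=4  AABAABBAABAABBBAABAABBAABAABBBB
k=5  AABAABBAABAABBBAABAABBAABAABBBBAABAABBAABAABBBAABAABBAABAABBBBB
k=6  AABAABBAABAABBBAABAABBAABAABBBBAABAABBAABAABBBAABAABBAABAA…BAABAABBBAABAABBAABAABBBBAABAABBAABAABBBAABAABBAABAABBBBBB  (len 127)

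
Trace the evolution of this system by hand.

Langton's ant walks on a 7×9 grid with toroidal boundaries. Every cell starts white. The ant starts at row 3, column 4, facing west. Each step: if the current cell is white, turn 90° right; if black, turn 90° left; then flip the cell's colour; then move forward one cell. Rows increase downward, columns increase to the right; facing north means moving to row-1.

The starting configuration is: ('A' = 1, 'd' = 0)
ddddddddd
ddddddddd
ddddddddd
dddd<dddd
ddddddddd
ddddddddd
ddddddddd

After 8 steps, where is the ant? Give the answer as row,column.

3,4

step 0: ddddddddd
ddddddddd
ddddddddd
dddd<dddd
ddddddddd
ddddddddd
ddddddddd
step 1: ddddddddd
ddddddddd
dddd^dddd
ddddAdddd
ddddddddd
ddddddddd
ddddddddd
step 2: ddddddddd
ddddddddd
ddddA>ddd
ddddAdddd
ddddddddd
ddddddddd
ddddddddd
step 3: ddddddddd
ddddddddd
ddddAAddd
ddddAvddd
ddddddddd
ddddddddd
ddddddddd
step 4: ddddddddd
ddddddddd
ddddAAddd
dddd<Addd
ddddddddd
ddddddddd
ddddddddd
step 5: ddddddddd
ddddddddd
ddddAAddd
dddddAddd
ddddvdddd
ddddddddd
ddddddddd
step 6: ddddddddd
ddddddddd
ddddAAddd
dddddAddd
ddd<Adddd
ddddddddd
ddddddddd
step 7: ddddddddd
ddddddddd
ddddAAddd
ddd^dAddd
dddAAdddd
ddddddddd
ddddddddd
step 8: ddddddddd
ddddddddd
ddddAAddd
dddA>Addd
dddAAdddd
ddddddddd
ddddddddd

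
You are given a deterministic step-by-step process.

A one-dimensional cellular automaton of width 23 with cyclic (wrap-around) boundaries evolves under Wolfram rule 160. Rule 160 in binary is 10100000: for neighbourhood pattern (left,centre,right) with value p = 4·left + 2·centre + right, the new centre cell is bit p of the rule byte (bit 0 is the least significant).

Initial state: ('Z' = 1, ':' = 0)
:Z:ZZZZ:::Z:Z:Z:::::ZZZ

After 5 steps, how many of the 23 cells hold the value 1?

0

t=0: :Z:ZZZZ:::Z:Z:Z:::::ZZZ
t=1: Z:Z:ZZ:::::Z:Z:::::::Z:
t=2: :Z:Z::::::::Z:::::::::Z
t=3: Z:Z::::::::::::::::::::
t=4: :Z:::::::::::::::::::::
t=5: :::::::::::::::::::::::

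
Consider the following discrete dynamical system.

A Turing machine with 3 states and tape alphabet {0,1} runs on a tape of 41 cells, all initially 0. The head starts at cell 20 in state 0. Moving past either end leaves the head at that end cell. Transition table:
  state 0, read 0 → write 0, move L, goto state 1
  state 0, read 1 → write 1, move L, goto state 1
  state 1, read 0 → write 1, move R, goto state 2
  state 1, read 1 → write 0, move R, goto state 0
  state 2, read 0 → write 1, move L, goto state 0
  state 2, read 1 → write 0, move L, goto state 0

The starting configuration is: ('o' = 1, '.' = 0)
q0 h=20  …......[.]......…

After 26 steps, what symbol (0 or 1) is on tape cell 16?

0

k=0  q0 h=20  …......[.]......…
k=1  q1 h=19  …......[.]......…
k=2  q2 h=20  ….....o[.]......…
k=3  q0 h=19  …......[o]o.....…
k=4  q1 h=18  …......[.]oo....…
k=5  q2 h=19  ….....o[o]o.....…
k=6  q0 h=18  …......[o].o....…
k=7  q1 h=17  …......[.]o.o...…
k=8  q2 h=18  ….....o[o].o....…
k=9  q0 h=17  …......[o]..o...…
k=10  q1 h=16  …......[.]o..o..…
k=11  q2 h=17  ….....o[o]..o...…
k=12  q0 h=16  …......[o]...o..…
k=13  q1 h=15  …......[.]o...o.…
k=14  q2 h=16  ….....o[o]...o..…
k=15  q0 h=15  …......[o]....o.…
k=16  q1 h=14  …......[.]o....o…
k=17  q2 h=15  ….....o[o]....o.…
k=18  q0 h=14  …......[o].....o…
k=19  q1 h=13  …......[.]o.....…
k=20  q2 h=14  ….....o[o].....o…
k=21  q0 h=13  …......[o]......…
k=22  q1 h=12  …......[.]o.....…
k=23  q2 h=13  ….....o[o]......…
k=24  q0 h=12  …......[o]......…
k=25  q1 h=11  …......[.]o.....…
k=26  q2 h=12  ….....o[o]......…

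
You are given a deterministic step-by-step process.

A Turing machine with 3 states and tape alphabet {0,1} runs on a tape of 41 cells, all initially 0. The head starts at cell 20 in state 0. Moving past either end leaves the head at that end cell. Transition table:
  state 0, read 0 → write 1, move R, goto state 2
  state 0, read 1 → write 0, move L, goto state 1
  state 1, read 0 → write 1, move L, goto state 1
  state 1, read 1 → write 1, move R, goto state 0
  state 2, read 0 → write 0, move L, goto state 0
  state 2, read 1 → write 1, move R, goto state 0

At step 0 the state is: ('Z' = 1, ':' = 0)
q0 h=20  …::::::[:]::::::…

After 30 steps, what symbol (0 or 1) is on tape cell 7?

step 0: q0 h=20  …::::::[:]::::::…
step 1: q2 h=21  …:::::Z[:]::::::…
step 2: q0 h=20  …::::::[Z]::::::…
step 3: q1 h=19  …::::::[:]::::::…
step 4: q1 h=18  …::::::[:]Z:::::…
step 5: q1 h=17  …::::::[:]ZZ::::…
step 6: q1 h=16  …::::::[:]ZZZ:::…
step 7: q1 h=15  …::::::[:]ZZZZ::…
step 8: q1 h=14  …::::::[:]ZZZZZ:…
step 9: q1 h=13  …::::::[:]ZZZZZZ…
step 10: q1 h=12  …::::::[:]ZZZZZZ…
step 11: q1 h=11  …::::::[:]ZZZZZZ…
step 12: q1 h=10  …::::::[:]ZZZZZZ…
step 13: q1 h= 9  …::::::[:]ZZZZZZ…
step 14: q1 h= 8  …::::::[:]ZZZZZZ…
step 15: q1 h= 7  …::::::[:]ZZZZZZ…
step 16: q1 h= 6  |::::::[:]ZZZZZZ…
step 17: q1 h= 5  |:::::[:]ZZZZZZ…
step 18: q1 h= 4  |::::[:]ZZZZZZ…
step 19: q1 h= 3  |:::[:]ZZZZZZ…
step 20: q1 h= 2  |::[:]ZZZZZZ…
step 21: q1 h= 1  |:[:]ZZZZZZ…
step 22: q1 h= 0  |[:]ZZZZZZ…
step 23: q1 h= 0  |[Z]ZZZZZZ…
step 24: q0 h= 1  |Z[Z]ZZZZZZ…
step 25: q1 h= 0  |[Z]:ZZZZZ…
step 26: q0 h= 1  |Z[:]ZZZZZZ…
step 27: q2 h= 2  |ZZ[Z]ZZZZZZ…
step 28: q0 h= 3  |ZZZ[Z]ZZZZZZ…
step 29: q1 h= 2  |ZZ[Z]:ZZZZZ…
step 30: q0 h= 3  |ZZZ[:]ZZZZZZ…

1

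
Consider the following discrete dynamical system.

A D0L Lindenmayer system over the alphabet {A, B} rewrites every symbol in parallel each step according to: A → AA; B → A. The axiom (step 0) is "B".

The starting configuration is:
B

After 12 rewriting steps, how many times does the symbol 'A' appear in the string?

2048

step 0: B
step 1: A
step 2: AA
step 3: AAAA
step 4: AAAAAAAA
step 5: AAAAAAAAAAAAAAAA
step 6: AAAAAAAAAAAAAAAAAAAAAAAAAAAAAAAA
step 7: AAAAAAAAAAAAAAAAAAAAAAAAAAAAAAAAAAAAAAAAAAAAAAAAAAAAAAAAAAAAAAAA
step 8: AAAAAAAAAAAAAAAAAAAAAAAAAAAAAAAAAAAAAAAAAAAAAAAAAAAAAAAAAA…AAAAAAAAAAAAAAAAAAAAAAAAAAAAAAAAAAAAAAAAAAAAAAAAAAAAAAAAAA  (len 128)
step 9: AAAAAAAAAAAAAAAAAAAAAAAAAAAAAAAAAAAAAAAAAAAAAAAAAAAAAAAAAA…AAAAAAAAAAAAAAAAAAAAAAAAAAAAAAAAAAAAAAAAAAAAAAAAAAAAAAAAAA  (len 256)
step 10: AAAAAAAAAAAAAAAAAAAAAAAAAAAAAAAAAAAAAAAAAAAAAAAAAAAAAAAAAA…AAAAAAAAAAAAAAAAAAAAAAAAAAAAAAAAAAAAAAAAAAAAAAAAAAAAAAAAAA  (len 512)
step 11: AAAAAAAAAAAAAAAAAAAAAAAAAAAAAAAAAAAAAAAAAAAAAAAAAAAAAAAAAA…AAAAAAAAAAAAAAAAAAAAAAAAAAAAAAAAAAAAAAAAAAAAAAAAAAAAAAAAAA  (len 1024)
step 12: AAAAAAAAAAAAAAAAAAAAAAAAAAAAAAAAAAAAAAAAAAAAAAAAAAAAAAAAAA…AAAAAAAAAAAAAAAAAAAAAAAAAAAAAAAAAAAAAAAAAAAAAAAAAAAAAAAAAA  (len 2048)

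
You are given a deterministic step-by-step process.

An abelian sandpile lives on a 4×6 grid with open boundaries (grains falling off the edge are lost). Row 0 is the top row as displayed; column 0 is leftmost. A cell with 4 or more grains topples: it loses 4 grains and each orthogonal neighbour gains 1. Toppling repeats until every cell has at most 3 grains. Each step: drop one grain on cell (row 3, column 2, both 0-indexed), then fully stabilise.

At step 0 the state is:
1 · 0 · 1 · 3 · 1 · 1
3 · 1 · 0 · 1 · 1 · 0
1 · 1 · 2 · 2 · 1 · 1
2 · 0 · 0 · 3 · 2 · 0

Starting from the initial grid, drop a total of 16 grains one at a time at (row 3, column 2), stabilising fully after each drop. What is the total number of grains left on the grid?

35

k=0  1 · 0 · 1 · 3 · 1 · 1
3 · 1 · 0 · 1 · 1 · 0
1 · 1 · 2 · 2 · 1 · 1
2 · 0 · 0 · 3 · 2 · 0
k=1  1 · 0 · 1 · 3 · 1 · 1
3 · 1 · 0 · 1 · 1 · 0
1 · 1 · 2 · 2 · 1 · 1
2 · 0 · 1 · 3 · 2 · 0
k=2  1 · 0 · 1 · 3 · 1 · 1
3 · 1 · 0 · 1 · 1 · 0
1 · 1 · 2 · 2 · 1 · 1
2 · 0 · 2 · 3 · 2 · 0
k=3  1 · 0 · 1 · 3 · 1 · 1
3 · 1 · 0 · 1 · 1 · 0
1 · 1 · 2 · 2 · 1 · 1
2 · 0 · 3 · 3 · 2 · 0
k=4  1 · 0 · 1 · 3 · 1 · 1
3 · 1 · 0 · 1 · 1 · 0
1 · 1 · 3 · 3 · 1 · 1
2 · 1 · 1 · 0 · 3 · 0
k=5  1 · 0 · 1 · 3 · 1 · 1
3 · 1 · 0 · 1 · 1 · 0
1 · 1 · 3 · 3 · 1 · 1
2 · 1 · 2 · 0 · 3 · 0
k=6  1 · 0 · 1 · 3 · 1 · 1
3 · 1 · 0 · 1 · 1 · 0
1 · 1 · 3 · 3 · 1 · 1
2 · 1 · 3 · 0 · 3 · 0
k=7  1 · 0 · 1 · 3 · 1 · 1
3 · 1 · 1 · 2 · 1 · 0
1 · 2 · 1 · 0 · 2 · 1
2 · 2 · 1 · 2 · 3 · 0
k=8  1 · 0 · 1 · 3 · 1 · 1
3 · 1 · 1 · 2 · 1 · 0
1 · 2 · 1 · 0 · 2 · 1
2 · 2 · 2 · 2 · 3 · 0
k=9  1 · 0 · 1 · 3 · 1 · 1
3 · 1 · 1 · 2 · 1 · 0
1 · 2 · 1 · 0 · 2 · 1
2 · 2 · 3 · 2 · 3 · 0
k=10  1 · 0 · 1 · 3 · 1 · 1
3 · 1 · 1 · 2 · 1 · 0
1 · 2 · 2 · 0 · 2 · 1
2 · 3 · 0 · 3 · 3 · 0
k=11  1 · 0 · 1 · 3 · 1 · 1
3 · 1 · 1 · 2 · 1 · 0
1 · 2 · 2 · 0 · 2 · 1
2 · 3 · 1 · 3 · 3 · 0
k=12  1 · 0 · 1 · 3 · 1 · 1
3 · 1 · 1 · 2 · 1 · 0
1 · 2 · 2 · 0 · 2 · 1
2 · 3 · 2 · 3 · 3 · 0
k=13  1 · 0 · 1 · 3 · 1 · 1
3 · 1 · 1 · 2 · 1 · 0
1 · 2 · 2 · 0 · 2 · 1
2 · 3 · 3 · 3 · 3 · 0
k=14  1 · 0 · 1 · 3 · 1 · 1
3 · 1 · 1 · 2 · 1 · 0
1 · 3 · 3 · 1 · 3 · 1
3 · 0 · 2 · 1 · 0 · 1
k=15  1 · 0 · 1 · 3 · 1 · 1
3 · 1 · 1 · 2 · 1 · 0
1 · 3 · 3 · 1 · 3 · 1
3 · 0 · 3 · 1 · 0 · 1
k=16  1 · 0 · 1 · 3 · 1 · 1
3 · 2 · 2 · 2 · 1 · 0
2 · 0 · 1 · 2 · 3 · 1
3 · 2 · 1 · 2 · 0 · 1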